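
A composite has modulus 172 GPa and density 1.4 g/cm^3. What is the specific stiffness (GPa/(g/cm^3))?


Specific stiffness = E/rho = 172/1.4 = 122.9 GPa/(g/cm^3)

122.9 GPa/(g/cm^3)


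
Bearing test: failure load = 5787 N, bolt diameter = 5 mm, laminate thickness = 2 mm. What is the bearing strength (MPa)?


sigma_br = F/(d*h) = 5787/(5*2) = 578.7 MPa

578.7 MPa


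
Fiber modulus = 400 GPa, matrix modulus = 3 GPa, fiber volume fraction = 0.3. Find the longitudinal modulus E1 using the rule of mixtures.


E1 = Ef*Vf + Em*(1-Vf) = 400*0.3 + 3*0.7 = 122.1 GPa

122.1 GPa


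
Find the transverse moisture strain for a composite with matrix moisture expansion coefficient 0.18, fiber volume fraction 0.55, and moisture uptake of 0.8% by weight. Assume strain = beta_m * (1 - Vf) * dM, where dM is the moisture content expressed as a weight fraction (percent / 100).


dM = 0.8/100 = 0.008
strain = beta_m * (1-Vf) * dM = 0.18 * 0.45 * 0.008 = 0.000648

0.000648


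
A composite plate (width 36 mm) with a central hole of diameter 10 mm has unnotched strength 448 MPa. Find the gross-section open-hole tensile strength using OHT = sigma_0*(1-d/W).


OHT = sigma_0*(1-d/W) = 448*(1-10/36) = 323.6 MPa

323.6 MPa


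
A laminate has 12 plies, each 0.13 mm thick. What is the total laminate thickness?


h = n * t_ply = 12 * 0.13 = 1.56 mm

1.56 mm


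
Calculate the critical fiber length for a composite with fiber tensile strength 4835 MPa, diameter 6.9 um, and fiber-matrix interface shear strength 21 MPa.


Lc = sigma_f * d / (2 * tau_i) = 4835 * 6.9 / (2 * 21) = 794.3 um

794.3 um


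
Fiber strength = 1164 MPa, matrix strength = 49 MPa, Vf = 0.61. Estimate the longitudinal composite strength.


sigma_1 = sigma_f*Vf + sigma_m*(1-Vf) = 1164*0.61 + 49*0.39 = 729.2 MPa

729.2 MPa


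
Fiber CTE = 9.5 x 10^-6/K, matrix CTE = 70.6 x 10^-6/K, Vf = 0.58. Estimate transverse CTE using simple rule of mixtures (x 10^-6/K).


alpha_2 = alpha_f*Vf + alpha_m*(1-Vf) = 9.5*0.58 + 70.6*0.42 = 35.2 x 10^-6/K

35.2 x 10^-6/K


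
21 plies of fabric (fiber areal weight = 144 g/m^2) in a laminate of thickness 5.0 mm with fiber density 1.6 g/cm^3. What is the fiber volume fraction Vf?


Vf = n * FAW / (rho_f * h * 1000) = 21 * 144 / (1.6 * 5.0 * 1000) = 0.378

0.378


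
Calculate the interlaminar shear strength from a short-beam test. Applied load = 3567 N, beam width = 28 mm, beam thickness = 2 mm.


ILSS = 3F/(4bh) = 3*3567/(4*28*2) = 47.77 MPa

47.77 MPa


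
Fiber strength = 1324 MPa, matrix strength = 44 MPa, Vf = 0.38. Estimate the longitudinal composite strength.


sigma_1 = sigma_f*Vf + sigma_m*(1-Vf) = 1324*0.38 + 44*0.62 = 530.4 MPa

530.4 MPa


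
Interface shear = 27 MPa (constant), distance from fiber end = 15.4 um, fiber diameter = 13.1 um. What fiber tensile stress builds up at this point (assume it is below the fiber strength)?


Force balance: sigma_f * (pi*d^2/4) = tau * (pi*d) * x  ->  sigma_f = 4 * tau * x / d
sigma_f = 4 * 27 * 15.4 / 13.1 = 127.0 MPa

127.0 MPa


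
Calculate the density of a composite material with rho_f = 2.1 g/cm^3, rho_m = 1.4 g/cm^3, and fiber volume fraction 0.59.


rho_c = rho_f*Vf + rho_m*(1-Vf) = 2.1*0.59 + 1.4*0.41 = 1.813 g/cm^3

1.813 g/cm^3


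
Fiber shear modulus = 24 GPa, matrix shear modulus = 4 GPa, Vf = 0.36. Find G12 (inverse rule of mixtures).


1/G12 = Vf/Gf + (1-Vf)/Gm = 0.36/24 + 0.64/4
G12 = 5.71 GPa

5.71 GPa


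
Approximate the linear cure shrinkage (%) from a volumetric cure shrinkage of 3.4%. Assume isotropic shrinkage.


Linear shrinkage ≈ vol_shrink/3 = 3.4/3 = 1.133%

1.133%


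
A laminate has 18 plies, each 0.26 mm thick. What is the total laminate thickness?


h = n * t_ply = 18 * 0.26 = 4.68 mm

4.68 mm


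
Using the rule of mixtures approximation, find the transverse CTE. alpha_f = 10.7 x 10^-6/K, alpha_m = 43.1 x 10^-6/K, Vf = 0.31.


alpha_2 = alpha_f*Vf + alpha_m*(1-Vf) = 10.7*0.31 + 43.1*0.69 = 33.1 x 10^-6/K

33.1 x 10^-6/K


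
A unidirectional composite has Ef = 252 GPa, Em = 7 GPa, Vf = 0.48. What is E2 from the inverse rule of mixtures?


1/E2 = Vf/Ef + (1-Vf)/Em = 0.48/252 + 0.52/7
E2 = 13.13 GPa

13.13 GPa


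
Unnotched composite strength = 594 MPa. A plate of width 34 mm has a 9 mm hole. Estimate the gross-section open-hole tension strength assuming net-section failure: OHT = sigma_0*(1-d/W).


OHT = sigma_0*(1-d/W) = 594*(1-9/34) = 436.8 MPa

436.8 MPa


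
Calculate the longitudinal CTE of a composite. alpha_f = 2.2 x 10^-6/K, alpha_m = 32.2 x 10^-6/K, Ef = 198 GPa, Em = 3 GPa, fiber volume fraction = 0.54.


E1 = Ef*Vf + Em*(1-Vf) = 108.3
alpha_1 = (alpha_f*Ef*Vf + alpha_m*Em*(1-Vf))/E1 = 2.58 x 10^-6/K

2.58 x 10^-6/K


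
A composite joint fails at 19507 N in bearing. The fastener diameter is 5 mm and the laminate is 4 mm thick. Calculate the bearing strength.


sigma_br = F/(d*h) = 19507/(5*4) = 975.4 MPa

975.4 MPa


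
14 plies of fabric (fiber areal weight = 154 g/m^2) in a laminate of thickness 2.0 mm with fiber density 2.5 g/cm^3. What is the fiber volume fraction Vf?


Vf = n * FAW / (rho_f * h * 1000) = 14 * 154 / (2.5 * 2.0 * 1000) = 0.4312

0.4312


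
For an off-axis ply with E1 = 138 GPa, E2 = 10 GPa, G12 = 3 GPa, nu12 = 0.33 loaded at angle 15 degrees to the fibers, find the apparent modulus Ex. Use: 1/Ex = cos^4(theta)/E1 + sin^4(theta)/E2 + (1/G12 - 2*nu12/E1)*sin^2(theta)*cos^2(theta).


cos^4(15) = 0.870513, sin^4(15) = 0.004487, sin^2(15)*cos^2(15) = 0.0625
1/G12 - 2*nu12/E1 = 1/3 - 2*0.33/138 = 0.328551 GPa^-1
1/Ex = 0.870513/138 + 0.004487/10 + 0.328551*0.0625 = 0.0272912 GPa^-1
Ex = 36.64 GPa

36.64 GPa


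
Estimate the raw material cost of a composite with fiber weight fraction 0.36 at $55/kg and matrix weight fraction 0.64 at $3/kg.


Cost = cost_f*Wf + cost_m*Wm = 55*0.36 + 3*0.64 = $21.72/kg

$21.72/kg


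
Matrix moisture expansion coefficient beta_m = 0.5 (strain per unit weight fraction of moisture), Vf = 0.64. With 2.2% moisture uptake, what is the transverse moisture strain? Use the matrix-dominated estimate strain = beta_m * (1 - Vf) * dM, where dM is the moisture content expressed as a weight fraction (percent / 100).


dM = 2.2/100 = 0.022
strain = beta_m * (1-Vf) * dM = 0.5 * 0.36 * 0.022 = 0.00396

0.00396


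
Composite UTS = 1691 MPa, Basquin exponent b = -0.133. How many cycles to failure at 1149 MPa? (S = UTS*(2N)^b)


N = 0.5 * (S/UTS)^(1/b) = 0.5 * (1149/1691)^(1/-0.133) = 9.1370 cycles

9.1370 cycles


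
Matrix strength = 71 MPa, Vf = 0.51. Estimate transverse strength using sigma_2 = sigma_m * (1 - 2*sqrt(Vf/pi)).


factor = 1 - 2*sqrt(0.51/pi) = 0.1942
sigma_2 = 71 * 0.1942 = 13.79 MPa

13.79 MPa


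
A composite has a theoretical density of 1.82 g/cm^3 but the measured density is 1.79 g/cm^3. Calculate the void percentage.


Void% = (rho_theo - rho_actual)/rho_theo * 100 = (1.82 - 1.79)/1.82 * 100 = 1.65%

1.65%


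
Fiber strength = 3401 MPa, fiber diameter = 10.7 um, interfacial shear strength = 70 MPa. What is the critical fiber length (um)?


Lc = sigma_f * d / (2 * tau_i) = 3401 * 10.7 / (2 * 70) = 259.9 um

259.9 um


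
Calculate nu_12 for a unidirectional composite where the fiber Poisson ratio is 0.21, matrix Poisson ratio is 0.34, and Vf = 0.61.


nu_12 = nu_f*Vf + nu_m*(1-Vf) = 0.21*0.61 + 0.34*0.39 = 0.2607

0.2607


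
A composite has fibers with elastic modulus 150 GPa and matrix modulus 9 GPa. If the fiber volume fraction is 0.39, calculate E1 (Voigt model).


E1 = Ef*Vf + Em*(1-Vf) = 150*0.39 + 9*0.61 = 63.99 GPa

63.99 GPa


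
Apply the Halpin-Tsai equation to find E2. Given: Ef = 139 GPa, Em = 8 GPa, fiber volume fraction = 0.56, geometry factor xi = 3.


eta = (Ef/Em - 1)/(Ef/Em + xi) = (17.375 - 1)/(17.375 + 3) = 0.8037
E2 = Em*(1+xi*eta*Vf)/(1-eta*Vf) = 34.19 GPa

34.19 GPa


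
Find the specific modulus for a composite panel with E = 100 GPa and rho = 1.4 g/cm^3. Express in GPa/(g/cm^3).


Specific stiffness = E/rho = 100/1.4 = 71.4 GPa/(g/cm^3)

71.4 GPa/(g/cm^3)


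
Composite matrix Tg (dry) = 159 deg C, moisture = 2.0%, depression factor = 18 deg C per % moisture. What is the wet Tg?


Tg_wet = Tg_dry - k*moisture = 159 - 18*2.0 = 123.0 deg C

123.0 deg C


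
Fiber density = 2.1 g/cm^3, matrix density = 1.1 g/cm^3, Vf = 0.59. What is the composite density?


rho_c = rho_f*Vf + rho_m*(1-Vf) = 2.1*0.59 + 1.1*0.41 = 1.69 g/cm^3

1.69 g/cm^3


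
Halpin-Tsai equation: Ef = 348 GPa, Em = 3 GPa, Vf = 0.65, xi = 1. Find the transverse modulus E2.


eta = (Ef/Em - 1)/(Ef/Em + xi) = (116.0 - 1)/(116.0 + 1) = 0.9829
E2 = Em*(1+xi*eta*Vf)/(1-eta*Vf) = 13.62 GPa

13.62 GPa


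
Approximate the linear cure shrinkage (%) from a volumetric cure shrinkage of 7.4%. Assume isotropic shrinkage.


Linear shrinkage ≈ vol_shrink/3 = 7.4/3 = 2.467%

2.467%


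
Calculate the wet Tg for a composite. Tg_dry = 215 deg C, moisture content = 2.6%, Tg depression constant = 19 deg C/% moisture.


Tg_wet = Tg_dry - k*moisture = 215 - 19*2.6 = 165.6 deg C

165.6 deg C


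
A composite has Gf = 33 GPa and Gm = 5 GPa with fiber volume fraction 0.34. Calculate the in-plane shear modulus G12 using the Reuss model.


1/G12 = Vf/Gf + (1-Vf)/Gm = 0.34/33 + 0.66/5
G12 = 7.03 GPa

7.03 GPa


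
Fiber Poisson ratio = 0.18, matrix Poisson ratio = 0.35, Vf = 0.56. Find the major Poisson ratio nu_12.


nu_12 = nu_f*Vf + nu_m*(1-Vf) = 0.18*0.56 + 0.35*0.44 = 0.2548

0.2548


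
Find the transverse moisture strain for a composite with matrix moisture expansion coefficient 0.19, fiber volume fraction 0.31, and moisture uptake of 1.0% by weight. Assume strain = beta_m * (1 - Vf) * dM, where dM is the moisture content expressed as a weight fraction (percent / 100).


dM = 1.0/100 = 0.01
strain = beta_m * (1-Vf) * dM = 0.19 * 0.69 * 0.01 = 0.001311

0.001311


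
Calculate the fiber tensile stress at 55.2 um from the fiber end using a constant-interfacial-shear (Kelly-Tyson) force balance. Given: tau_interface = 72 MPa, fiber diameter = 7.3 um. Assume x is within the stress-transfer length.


Force balance: sigma_f * (pi*d^2/4) = tau * (pi*d) * x  ->  sigma_f = 4 * tau * x / d
sigma_f = 4 * 72 * 55.2 / 7.3 = 2177.8 MPa

2177.8 MPa


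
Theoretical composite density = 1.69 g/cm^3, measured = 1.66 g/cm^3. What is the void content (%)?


Void% = (rho_theo - rho_actual)/rho_theo * 100 = (1.69 - 1.66)/1.69 * 100 = 1.78%

1.78%


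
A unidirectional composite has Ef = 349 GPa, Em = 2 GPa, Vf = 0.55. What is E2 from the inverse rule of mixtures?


1/E2 = Vf/Ef + (1-Vf)/Em = 0.55/349 + 0.45/2
E2 = 4.41 GPa

4.41 GPa


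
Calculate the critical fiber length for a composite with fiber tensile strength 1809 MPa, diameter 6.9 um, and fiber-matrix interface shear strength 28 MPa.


Lc = sigma_f * d / (2 * tau_i) = 1809 * 6.9 / (2 * 28) = 222.9 um

222.9 um


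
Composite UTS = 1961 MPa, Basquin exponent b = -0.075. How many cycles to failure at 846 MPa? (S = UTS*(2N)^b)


N = 0.5 * (S/UTS)^(1/b) = 0.5 * (846/1961)^(1/-0.075) = 36903.4027 cycles

36903.4027 cycles


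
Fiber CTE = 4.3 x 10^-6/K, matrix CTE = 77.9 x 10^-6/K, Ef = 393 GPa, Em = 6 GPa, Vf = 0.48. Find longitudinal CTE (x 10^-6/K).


E1 = Ef*Vf + Em*(1-Vf) = 191.76
alpha_1 = (alpha_f*Ef*Vf + alpha_m*Em*(1-Vf))/E1 = 5.5 x 10^-6/K

5.5 x 10^-6/K


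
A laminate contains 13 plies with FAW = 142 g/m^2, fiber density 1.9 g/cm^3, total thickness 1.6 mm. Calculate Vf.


Vf = n * FAW / (rho_f * h * 1000) = 13 * 142 / (1.9 * 1.6 * 1000) = 0.6072

0.6072


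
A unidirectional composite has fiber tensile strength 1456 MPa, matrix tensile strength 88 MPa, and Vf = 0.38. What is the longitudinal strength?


sigma_1 = sigma_f*Vf + sigma_m*(1-Vf) = 1456*0.38 + 88*0.62 = 607.8 MPa

607.8 MPa


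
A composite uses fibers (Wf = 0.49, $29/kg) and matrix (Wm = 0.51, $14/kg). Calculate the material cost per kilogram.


Cost = cost_f*Wf + cost_m*Wm = 29*0.49 + 14*0.51 = $21.35/kg

$21.35/kg


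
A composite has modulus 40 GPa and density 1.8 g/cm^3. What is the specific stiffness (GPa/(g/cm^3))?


Specific stiffness = E/rho = 40/1.8 = 22.2 GPa/(g/cm^3)

22.2 GPa/(g/cm^3)


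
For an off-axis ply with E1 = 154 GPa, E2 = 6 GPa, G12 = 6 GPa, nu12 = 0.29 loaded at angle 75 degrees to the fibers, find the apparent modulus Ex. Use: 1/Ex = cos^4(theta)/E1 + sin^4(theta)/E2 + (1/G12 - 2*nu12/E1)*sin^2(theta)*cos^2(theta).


cos^4(75) = 0.004487, sin^4(75) = 0.870513, sin^2(75)*cos^2(75) = 0.0625
1/G12 - 2*nu12/E1 = 1/6 - 2*0.29/154 = 0.1629 GPa^-1
1/Ex = 0.004487/154 + 0.870513/6 + 0.1629*0.0625 = 0.1552959 GPa^-1
Ex = 6.44 GPa

6.44 GPa


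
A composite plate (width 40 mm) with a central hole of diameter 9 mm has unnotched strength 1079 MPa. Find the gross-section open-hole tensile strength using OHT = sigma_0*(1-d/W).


OHT = sigma_0*(1-d/W) = 1079*(1-9/40) = 836.2 MPa

836.2 MPa


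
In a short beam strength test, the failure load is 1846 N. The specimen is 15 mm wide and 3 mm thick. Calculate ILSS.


ILSS = 3F/(4bh) = 3*1846/(4*15*3) = 30.77 MPa

30.77 MPa


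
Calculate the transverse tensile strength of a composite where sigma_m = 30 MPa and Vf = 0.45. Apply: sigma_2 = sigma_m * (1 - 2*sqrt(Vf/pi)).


factor = 1 - 2*sqrt(0.45/pi) = 0.2431
sigma_2 = 30 * 0.2431 = 7.29 MPa

7.29 MPa


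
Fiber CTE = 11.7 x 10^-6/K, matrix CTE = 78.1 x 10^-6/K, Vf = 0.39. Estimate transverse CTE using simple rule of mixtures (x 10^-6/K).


alpha_2 = alpha_f*Vf + alpha_m*(1-Vf) = 11.7*0.39 + 78.1*0.61 = 52.2 x 10^-6/K

52.2 x 10^-6/K


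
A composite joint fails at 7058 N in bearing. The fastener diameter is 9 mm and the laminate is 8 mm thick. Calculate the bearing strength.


sigma_br = F/(d*h) = 7058/(9*8) = 98.0 MPa

98.0 MPa


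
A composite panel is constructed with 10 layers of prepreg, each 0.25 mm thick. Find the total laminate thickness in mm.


h = n * t_ply = 10 * 0.25 = 2.5 mm

2.5 mm


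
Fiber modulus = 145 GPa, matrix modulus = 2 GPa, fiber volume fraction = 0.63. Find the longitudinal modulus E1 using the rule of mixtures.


E1 = Ef*Vf + Em*(1-Vf) = 145*0.63 + 2*0.37 = 92.09 GPa

92.09 GPa


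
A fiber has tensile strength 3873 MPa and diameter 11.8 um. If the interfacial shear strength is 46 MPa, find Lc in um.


Lc = sigma_f * d / (2 * tau_i) = 3873 * 11.8 / (2 * 46) = 496.8 um

496.8 um


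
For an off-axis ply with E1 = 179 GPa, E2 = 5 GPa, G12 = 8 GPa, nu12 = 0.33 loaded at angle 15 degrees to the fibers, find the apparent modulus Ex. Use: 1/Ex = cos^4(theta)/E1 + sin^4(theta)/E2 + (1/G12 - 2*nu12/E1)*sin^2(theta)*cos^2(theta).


cos^4(15) = 0.870513, sin^4(15) = 0.004487, sin^2(15)*cos^2(15) = 0.0625
1/G12 - 2*nu12/E1 = 1/8 - 2*0.33/179 = 0.121313 GPa^-1
1/Ex = 0.870513/179 + 0.004487/5 + 0.121313*0.0625 = 0.0133427 GPa^-1
Ex = 74.95 GPa

74.95 GPa


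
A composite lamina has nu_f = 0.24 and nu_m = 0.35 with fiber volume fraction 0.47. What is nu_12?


nu_12 = nu_f*Vf + nu_m*(1-Vf) = 0.24*0.47 + 0.35*0.53 = 0.2983

0.2983


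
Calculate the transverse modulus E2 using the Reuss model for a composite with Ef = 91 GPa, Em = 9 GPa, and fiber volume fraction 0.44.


1/E2 = Vf/Ef + (1-Vf)/Em = 0.44/91 + 0.56/9
E2 = 14.91 GPa

14.91 GPa


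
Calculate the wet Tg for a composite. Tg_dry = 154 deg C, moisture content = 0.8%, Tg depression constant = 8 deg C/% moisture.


Tg_wet = Tg_dry - k*moisture = 154 - 8*0.8 = 147.6 deg C

147.6 deg C


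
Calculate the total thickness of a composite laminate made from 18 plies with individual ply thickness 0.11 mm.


h = n * t_ply = 18 * 0.11 = 1.98 mm

1.98 mm


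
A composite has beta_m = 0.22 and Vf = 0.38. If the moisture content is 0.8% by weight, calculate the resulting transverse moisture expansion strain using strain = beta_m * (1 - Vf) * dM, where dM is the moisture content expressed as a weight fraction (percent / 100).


dM = 0.8/100 = 0.008
strain = beta_m * (1-Vf) * dM = 0.22 * 0.62 * 0.008 = 0.0010912

0.0010912


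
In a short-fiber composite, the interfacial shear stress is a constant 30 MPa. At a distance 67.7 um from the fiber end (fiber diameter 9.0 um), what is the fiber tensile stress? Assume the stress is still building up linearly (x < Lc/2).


Force balance: sigma_f * (pi*d^2/4) = tau * (pi*d) * x  ->  sigma_f = 4 * tau * x / d
sigma_f = 4 * 30 * 67.7 / 9.0 = 902.7 MPa

902.7 MPa


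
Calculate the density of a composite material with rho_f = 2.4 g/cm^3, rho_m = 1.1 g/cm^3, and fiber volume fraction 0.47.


rho_c = rho_f*Vf + rho_m*(1-Vf) = 2.4*0.47 + 1.1*0.53 = 1.711 g/cm^3

1.711 g/cm^3


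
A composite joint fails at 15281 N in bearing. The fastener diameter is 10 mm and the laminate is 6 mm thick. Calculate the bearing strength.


sigma_br = F/(d*h) = 15281/(10*6) = 254.7 MPa

254.7 MPa


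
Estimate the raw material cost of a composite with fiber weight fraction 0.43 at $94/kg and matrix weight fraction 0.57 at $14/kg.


Cost = cost_f*Wf + cost_m*Wm = 94*0.43 + 14*0.57 = $48.4/kg

$48.4/kg


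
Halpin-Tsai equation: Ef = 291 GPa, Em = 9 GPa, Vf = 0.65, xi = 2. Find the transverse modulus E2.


eta = (Ef/Em - 1)/(Ef/Em + xi) = (32.3333 - 1)/(32.3333 + 2) = 0.9126
E2 = Em*(1+xi*eta*Vf)/(1-eta*Vf) = 48.37 GPa

48.37 GPa


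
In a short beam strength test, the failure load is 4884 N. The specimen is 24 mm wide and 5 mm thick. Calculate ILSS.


ILSS = 3F/(4bh) = 3*4884/(4*24*5) = 30.53 MPa

30.53 MPa


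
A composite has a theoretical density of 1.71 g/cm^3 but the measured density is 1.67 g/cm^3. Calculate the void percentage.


Void% = (rho_theo - rho_actual)/rho_theo * 100 = (1.71 - 1.67)/1.71 * 100 = 2.34%

2.34%


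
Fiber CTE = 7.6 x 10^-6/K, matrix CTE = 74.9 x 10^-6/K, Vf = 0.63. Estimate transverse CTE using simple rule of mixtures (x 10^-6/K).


alpha_2 = alpha_f*Vf + alpha_m*(1-Vf) = 7.6*0.63 + 74.9*0.37 = 32.5 x 10^-6/K

32.5 x 10^-6/K


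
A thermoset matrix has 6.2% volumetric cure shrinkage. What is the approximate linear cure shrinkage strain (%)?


Linear shrinkage ≈ vol_shrink/3 = 6.2/3 = 2.067%

2.067%


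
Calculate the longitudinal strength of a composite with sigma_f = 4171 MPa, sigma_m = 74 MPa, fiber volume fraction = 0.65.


sigma_1 = sigma_f*Vf + sigma_m*(1-Vf) = 4171*0.65 + 74*0.35 = 2737.1 MPa

2737.1 MPa


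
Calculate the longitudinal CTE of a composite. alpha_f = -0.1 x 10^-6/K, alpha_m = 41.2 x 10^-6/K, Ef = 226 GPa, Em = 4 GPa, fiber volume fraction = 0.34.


E1 = Ef*Vf + Em*(1-Vf) = 79.48
alpha_1 = (alpha_f*Ef*Vf + alpha_m*Em*(1-Vf))/E1 = 1.27 x 10^-6/K

1.27 x 10^-6/K


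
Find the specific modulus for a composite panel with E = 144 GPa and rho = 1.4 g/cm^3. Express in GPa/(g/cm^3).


Specific stiffness = E/rho = 144/1.4 = 102.9 GPa/(g/cm^3)

102.9 GPa/(g/cm^3)


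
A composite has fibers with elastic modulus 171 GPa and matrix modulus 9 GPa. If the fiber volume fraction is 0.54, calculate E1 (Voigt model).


E1 = Ef*Vf + Em*(1-Vf) = 171*0.54 + 9*0.46 = 96.48 GPa

96.48 GPa


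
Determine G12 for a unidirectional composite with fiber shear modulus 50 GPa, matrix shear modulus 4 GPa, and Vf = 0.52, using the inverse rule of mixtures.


1/G12 = Vf/Gf + (1-Vf)/Gm = 0.52/50 + 0.48/4
G12 = 7.67 GPa

7.67 GPa


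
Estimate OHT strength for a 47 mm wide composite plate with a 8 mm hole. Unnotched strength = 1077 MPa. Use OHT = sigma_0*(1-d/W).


OHT = sigma_0*(1-d/W) = 1077*(1-8/47) = 893.7 MPa

893.7 MPa


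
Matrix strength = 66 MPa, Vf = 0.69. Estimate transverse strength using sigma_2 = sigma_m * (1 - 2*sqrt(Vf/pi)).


factor = 1 - 2*sqrt(0.69/pi) = 0.0627
sigma_2 = 66 * 0.0627 = 4.14 MPa

4.14 MPa


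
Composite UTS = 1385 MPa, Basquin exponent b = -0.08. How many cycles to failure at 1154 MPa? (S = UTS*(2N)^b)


N = 0.5 * (S/UTS)^(1/b) = 0.5 * (1154/1385)^(1/-0.08) = 4.8924 cycles

4.8924 cycles


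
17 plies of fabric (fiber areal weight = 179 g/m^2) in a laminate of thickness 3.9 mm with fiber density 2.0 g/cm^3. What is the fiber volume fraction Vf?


Vf = n * FAW / (rho_f * h * 1000) = 17 * 179 / (2.0 * 3.9 * 1000) = 0.3901

0.3901


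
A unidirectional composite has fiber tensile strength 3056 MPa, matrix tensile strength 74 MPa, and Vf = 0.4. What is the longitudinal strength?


sigma_1 = sigma_f*Vf + sigma_m*(1-Vf) = 3056*0.4 + 74*0.6 = 1266.8 MPa

1266.8 MPa


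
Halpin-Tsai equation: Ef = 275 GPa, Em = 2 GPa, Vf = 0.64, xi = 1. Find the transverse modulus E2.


eta = (Ef/Em - 1)/(Ef/Em + xi) = (137.5 - 1)/(137.5 + 1) = 0.9856
E2 = Em*(1+xi*eta*Vf)/(1-eta*Vf) = 8.83 GPa

8.83 GPa


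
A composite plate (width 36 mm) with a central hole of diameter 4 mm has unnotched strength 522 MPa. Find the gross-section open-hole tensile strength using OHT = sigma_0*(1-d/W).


OHT = sigma_0*(1-d/W) = 522*(1-4/36) = 464.0 MPa

464.0 MPa


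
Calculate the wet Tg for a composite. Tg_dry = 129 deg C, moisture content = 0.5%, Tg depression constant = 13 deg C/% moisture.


Tg_wet = Tg_dry - k*moisture = 129 - 13*0.5 = 122.5 deg C

122.5 deg C


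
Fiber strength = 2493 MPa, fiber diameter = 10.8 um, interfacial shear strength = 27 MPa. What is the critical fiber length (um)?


Lc = sigma_f * d / (2 * tau_i) = 2493 * 10.8 / (2 * 27) = 498.6 um

498.6 um


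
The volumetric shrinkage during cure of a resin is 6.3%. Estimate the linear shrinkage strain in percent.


Linear shrinkage ≈ vol_shrink/3 = 6.3/3 = 2.1%

2.1%


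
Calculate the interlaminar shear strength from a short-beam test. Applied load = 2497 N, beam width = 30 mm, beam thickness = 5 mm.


ILSS = 3F/(4bh) = 3*2497/(4*30*5) = 12.49 MPa

12.49 MPa


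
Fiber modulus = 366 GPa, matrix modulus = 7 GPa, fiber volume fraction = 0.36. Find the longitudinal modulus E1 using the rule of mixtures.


E1 = Ef*Vf + Em*(1-Vf) = 366*0.36 + 7*0.64 = 136.24 GPa

136.24 GPa


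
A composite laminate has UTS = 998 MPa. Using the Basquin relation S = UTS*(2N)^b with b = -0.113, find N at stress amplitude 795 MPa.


N = 0.5 * (S/UTS)^(1/b) = 0.5 * (795/998)^(1/-0.113) = 3.7410 cycles

3.7410 cycles


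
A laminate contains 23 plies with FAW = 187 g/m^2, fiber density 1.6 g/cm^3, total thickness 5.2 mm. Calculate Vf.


Vf = n * FAW / (rho_f * h * 1000) = 23 * 187 / (1.6 * 5.2 * 1000) = 0.5169

0.5169


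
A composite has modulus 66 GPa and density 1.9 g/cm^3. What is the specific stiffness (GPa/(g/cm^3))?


Specific stiffness = E/rho = 66/1.9 = 34.7 GPa/(g/cm^3)

34.7 GPa/(g/cm^3)


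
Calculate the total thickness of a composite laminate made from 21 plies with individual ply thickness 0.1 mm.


h = n * t_ply = 21 * 0.1 = 2.1 mm

2.1 mm


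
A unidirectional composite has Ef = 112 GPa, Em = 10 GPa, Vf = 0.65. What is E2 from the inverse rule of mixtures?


1/E2 = Vf/Ef + (1-Vf)/Em = 0.65/112 + 0.35/10
E2 = 24.51 GPa

24.51 GPa


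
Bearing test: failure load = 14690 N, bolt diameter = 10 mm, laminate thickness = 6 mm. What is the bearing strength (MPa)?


sigma_br = F/(d*h) = 14690/(10*6) = 244.8 MPa

244.8 MPa


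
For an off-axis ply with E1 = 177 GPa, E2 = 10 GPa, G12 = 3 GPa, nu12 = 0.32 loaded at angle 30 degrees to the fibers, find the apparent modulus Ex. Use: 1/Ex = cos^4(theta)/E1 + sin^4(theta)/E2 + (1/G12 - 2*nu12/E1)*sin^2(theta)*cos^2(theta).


cos^4(30) = 0.5625, sin^4(30) = 0.0625, sin^2(30)*cos^2(30) = 0.1875
1/G12 - 2*nu12/E1 = 1/3 - 2*0.32/177 = 0.329718 GPa^-1
1/Ex = 0.5625/177 + 0.0625/10 + 0.329718*0.1875 = 0.07125 GPa^-1
Ex = 14.04 GPa

14.04 GPa


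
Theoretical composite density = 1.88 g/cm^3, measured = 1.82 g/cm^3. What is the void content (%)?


Void% = (rho_theo - rho_actual)/rho_theo * 100 = (1.88 - 1.82)/1.88 * 100 = 3.19%

3.19%


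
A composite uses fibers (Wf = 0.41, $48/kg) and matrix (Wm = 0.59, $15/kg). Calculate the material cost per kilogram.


Cost = cost_f*Wf + cost_m*Wm = 48*0.41 + 15*0.59 = $28.53/kg

$28.53/kg


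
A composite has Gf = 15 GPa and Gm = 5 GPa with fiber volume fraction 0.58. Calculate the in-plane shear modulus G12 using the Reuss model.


1/G12 = Vf/Gf + (1-Vf)/Gm = 0.58/15 + 0.42/5
G12 = 8.15 GPa

8.15 GPa


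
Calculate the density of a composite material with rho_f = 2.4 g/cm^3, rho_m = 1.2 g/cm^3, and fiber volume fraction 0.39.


rho_c = rho_f*Vf + rho_m*(1-Vf) = 2.4*0.39 + 1.2*0.61 = 1.668 g/cm^3

1.668 g/cm^3


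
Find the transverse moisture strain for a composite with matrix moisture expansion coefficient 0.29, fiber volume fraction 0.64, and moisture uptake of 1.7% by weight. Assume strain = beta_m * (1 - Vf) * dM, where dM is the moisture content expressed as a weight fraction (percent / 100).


dM = 1.7/100 = 0.017
strain = beta_m * (1-Vf) * dM = 0.29 * 0.36 * 0.017 = 0.0017748

0.0017748


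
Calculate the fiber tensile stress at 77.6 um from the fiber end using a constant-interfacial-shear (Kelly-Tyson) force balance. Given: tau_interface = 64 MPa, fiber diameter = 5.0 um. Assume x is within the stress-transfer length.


Force balance: sigma_f * (pi*d^2/4) = tau * (pi*d) * x  ->  sigma_f = 4 * tau * x / d
sigma_f = 4 * 64 * 77.6 / 5.0 = 3973.1 MPa

3973.1 MPa


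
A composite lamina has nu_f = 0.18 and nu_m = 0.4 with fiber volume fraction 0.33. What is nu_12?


nu_12 = nu_f*Vf + nu_m*(1-Vf) = 0.18*0.33 + 0.4*0.67 = 0.3274

0.3274


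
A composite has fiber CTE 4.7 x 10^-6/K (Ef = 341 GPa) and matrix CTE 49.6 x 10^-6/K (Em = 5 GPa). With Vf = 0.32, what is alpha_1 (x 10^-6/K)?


E1 = Ef*Vf + Em*(1-Vf) = 112.52
alpha_1 = (alpha_f*Ef*Vf + alpha_m*Em*(1-Vf))/E1 = 6.06 x 10^-6/K

6.06 x 10^-6/K


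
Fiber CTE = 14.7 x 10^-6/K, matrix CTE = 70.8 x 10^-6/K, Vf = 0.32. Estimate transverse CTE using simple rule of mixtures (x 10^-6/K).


alpha_2 = alpha_f*Vf + alpha_m*(1-Vf) = 14.7*0.32 + 70.8*0.68 = 52.8 x 10^-6/K

52.8 x 10^-6/K


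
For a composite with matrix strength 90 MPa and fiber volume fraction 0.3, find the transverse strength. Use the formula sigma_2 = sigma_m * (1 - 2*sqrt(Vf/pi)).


factor = 1 - 2*sqrt(0.3/pi) = 0.382
sigma_2 = 90 * 0.382 = 34.38 MPa

34.38 MPa


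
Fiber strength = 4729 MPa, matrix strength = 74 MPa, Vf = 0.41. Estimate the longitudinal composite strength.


sigma_1 = sigma_f*Vf + sigma_m*(1-Vf) = 4729*0.41 + 74*0.59 = 1982.6 MPa

1982.6 MPa


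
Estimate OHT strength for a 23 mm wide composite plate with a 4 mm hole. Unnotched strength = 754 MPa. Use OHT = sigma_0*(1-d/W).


OHT = sigma_0*(1-d/W) = 754*(1-4/23) = 622.9 MPa

622.9 MPa


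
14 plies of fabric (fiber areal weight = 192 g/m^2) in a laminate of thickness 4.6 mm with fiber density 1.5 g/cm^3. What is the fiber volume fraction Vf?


Vf = n * FAW / (rho_f * h * 1000) = 14 * 192 / (1.5 * 4.6 * 1000) = 0.3896

0.3896


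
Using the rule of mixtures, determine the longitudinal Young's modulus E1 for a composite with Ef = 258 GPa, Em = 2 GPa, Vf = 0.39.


E1 = Ef*Vf + Em*(1-Vf) = 258*0.39 + 2*0.61 = 101.84 GPa

101.84 GPa


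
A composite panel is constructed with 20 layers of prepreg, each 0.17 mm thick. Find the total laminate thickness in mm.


h = n * t_ply = 20 * 0.17 = 3.4 mm

3.4 mm


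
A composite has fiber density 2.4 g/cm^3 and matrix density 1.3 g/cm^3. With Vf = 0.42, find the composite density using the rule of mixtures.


rho_c = rho_f*Vf + rho_m*(1-Vf) = 2.4*0.42 + 1.3*0.58 = 1.762 g/cm^3

1.762 g/cm^3


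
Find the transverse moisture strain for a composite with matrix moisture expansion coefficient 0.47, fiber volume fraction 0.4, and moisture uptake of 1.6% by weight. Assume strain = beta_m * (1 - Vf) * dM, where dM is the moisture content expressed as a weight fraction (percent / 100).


dM = 1.6/100 = 0.016
strain = beta_m * (1-Vf) * dM = 0.47 * 0.6 * 0.016 = 0.004512

0.004512


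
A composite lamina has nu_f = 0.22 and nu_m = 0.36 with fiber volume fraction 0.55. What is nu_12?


nu_12 = nu_f*Vf + nu_m*(1-Vf) = 0.22*0.55 + 0.36*0.45 = 0.283

0.283


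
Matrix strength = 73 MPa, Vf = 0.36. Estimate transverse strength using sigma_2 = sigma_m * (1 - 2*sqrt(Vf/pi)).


factor = 1 - 2*sqrt(0.36/pi) = 0.323
sigma_2 = 73 * 0.323 = 23.58 MPa

23.58 MPa


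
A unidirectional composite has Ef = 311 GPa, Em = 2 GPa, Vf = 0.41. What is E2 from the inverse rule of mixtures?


1/E2 = Vf/Ef + (1-Vf)/Em = 0.41/311 + 0.59/2
E2 = 3.37 GPa

3.37 GPa


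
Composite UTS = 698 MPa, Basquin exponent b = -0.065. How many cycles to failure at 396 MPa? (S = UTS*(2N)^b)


N = 0.5 * (S/UTS)^(1/b) = 0.5 * (396/698)^(1/-0.065) = 3062.3200 cycles

3062.3200 cycles


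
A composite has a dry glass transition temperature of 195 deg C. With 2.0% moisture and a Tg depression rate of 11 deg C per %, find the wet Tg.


Tg_wet = Tg_dry - k*moisture = 195 - 11*2.0 = 173.0 deg C

173.0 deg C


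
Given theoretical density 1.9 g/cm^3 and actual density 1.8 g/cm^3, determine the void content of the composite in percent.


Void% = (rho_theo - rho_actual)/rho_theo * 100 = (1.9 - 1.8)/1.9 * 100 = 5.26%

5.26%


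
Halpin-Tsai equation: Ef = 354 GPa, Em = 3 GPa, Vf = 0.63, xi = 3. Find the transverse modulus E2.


eta = (Ef/Em - 1)/(Ef/Em + xi) = (118.0 - 1)/(118.0 + 3) = 0.9669
E2 = Em*(1+xi*eta*Vf)/(1-eta*Vf) = 21.7 GPa

21.7 GPa


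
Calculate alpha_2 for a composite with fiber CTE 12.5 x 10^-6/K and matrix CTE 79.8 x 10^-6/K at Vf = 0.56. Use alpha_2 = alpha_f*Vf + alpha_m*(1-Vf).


alpha_2 = alpha_f*Vf + alpha_m*(1-Vf) = 12.5*0.56 + 79.8*0.44 = 42.1 x 10^-6/K

42.1 x 10^-6/K


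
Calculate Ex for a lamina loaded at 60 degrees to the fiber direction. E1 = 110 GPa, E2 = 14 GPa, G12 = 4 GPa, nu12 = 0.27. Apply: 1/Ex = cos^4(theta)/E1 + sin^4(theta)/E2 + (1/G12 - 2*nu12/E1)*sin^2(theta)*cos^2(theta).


cos^4(60) = 0.0625, sin^4(60) = 0.5625, sin^2(60)*cos^2(60) = 0.1875
1/G12 - 2*nu12/E1 = 1/4 - 2*0.27/110 = 0.245091 GPa^-1
1/Ex = 0.0625/110 + 0.5625/14 + 0.245091*0.1875 = 0.0867013 GPa^-1
Ex = 11.53 GPa

11.53 GPa


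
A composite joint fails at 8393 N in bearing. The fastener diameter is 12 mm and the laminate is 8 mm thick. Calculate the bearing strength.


sigma_br = F/(d*h) = 8393/(12*8) = 87.4 MPa

87.4 MPa


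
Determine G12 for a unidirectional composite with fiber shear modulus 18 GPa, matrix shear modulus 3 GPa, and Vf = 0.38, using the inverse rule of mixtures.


1/G12 = Vf/Gf + (1-Vf)/Gm = 0.38/18 + 0.62/3
G12 = 4.39 GPa

4.39 GPa


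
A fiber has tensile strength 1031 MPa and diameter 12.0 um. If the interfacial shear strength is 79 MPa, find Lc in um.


Lc = sigma_f * d / (2 * tau_i) = 1031 * 12.0 / (2 * 79) = 78.3 um

78.3 um


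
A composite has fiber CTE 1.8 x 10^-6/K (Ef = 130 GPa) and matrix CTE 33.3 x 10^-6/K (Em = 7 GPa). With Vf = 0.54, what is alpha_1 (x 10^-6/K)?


E1 = Ef*Vf + Em*(1-Vf) = 73.42
alpha_1 = (alpha_f*Ef*Vf + alpha_m*Em*(1-Vf))/E1 = 3.18 x 10^-6/K

3.18 x 10^-6/K


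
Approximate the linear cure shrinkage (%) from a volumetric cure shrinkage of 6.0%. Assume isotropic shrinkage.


Linear shrinkage ≈ vol_shrink/3 = 6.0/3 = 2.0%

2.0%


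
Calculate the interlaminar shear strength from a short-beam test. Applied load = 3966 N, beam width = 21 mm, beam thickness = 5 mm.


ILSS = 3F/(4bh) = 3*3966/(4*21*5) = 28.33 MPa

28.33 MPa


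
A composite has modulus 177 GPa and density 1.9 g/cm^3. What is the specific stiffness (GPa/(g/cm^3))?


Specific stiffness = E/rho = 177/1.9 = 93.2 GPa/(g/cm^3)

93.2 GPa/(g/cm^3)


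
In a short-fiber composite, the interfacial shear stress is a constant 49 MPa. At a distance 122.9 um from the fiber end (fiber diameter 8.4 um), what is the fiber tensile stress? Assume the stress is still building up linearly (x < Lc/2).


Force balance: sigma_f * (pi*d^2/4) = tau * (pi*d) * x  ->  sigma_f = 4 * tau * x / d
sigma_f = 4 * 49 * 122.9 / 8.4 = 2867.7 MPa

2867.7 MPa


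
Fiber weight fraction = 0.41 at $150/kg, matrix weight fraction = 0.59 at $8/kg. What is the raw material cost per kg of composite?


Cost = cost_f*Wf + cost_m*Wm = 150*0.41 + 8*0.59 = $66.22/kg

$66.22/kg


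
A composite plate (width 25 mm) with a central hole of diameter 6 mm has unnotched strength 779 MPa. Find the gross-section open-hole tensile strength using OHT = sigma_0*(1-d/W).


OHT = sigma_0*(1-d/W) = 779*(1-6/25) = 592.0 MPa

592.0 MPa


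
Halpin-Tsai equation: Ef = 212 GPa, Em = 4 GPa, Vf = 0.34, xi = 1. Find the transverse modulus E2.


eta = (Ef/Em - 1)/(Ef/Em + xi) = (53.0 - 1)/(53.0 + 1) = 0.963
E2 = Em*(1+xi*eta*Vf)/(1-eta*Vf) = 7.89 GPa

7.89 GPa


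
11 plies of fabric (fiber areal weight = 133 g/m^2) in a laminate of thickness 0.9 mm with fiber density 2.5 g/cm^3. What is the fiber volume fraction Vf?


Vf = n * FAW / (rho_f * h * 1000) = 11 * 133 / (2.5 * 0.9 * 1000) = 0.6502

0.6502


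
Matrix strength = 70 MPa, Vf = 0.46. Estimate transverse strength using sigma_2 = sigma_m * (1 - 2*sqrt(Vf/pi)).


factor = 1 - 2*sqrt(0.46/pi) = 0.2347
sigma_2 = 70 * 0.2347 = 16.43 MPa

16.43 MPa


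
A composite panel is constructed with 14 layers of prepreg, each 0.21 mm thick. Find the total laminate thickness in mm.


h = n * t_ply = 14 * 0.21 = 2.94 mm

2.94 mm


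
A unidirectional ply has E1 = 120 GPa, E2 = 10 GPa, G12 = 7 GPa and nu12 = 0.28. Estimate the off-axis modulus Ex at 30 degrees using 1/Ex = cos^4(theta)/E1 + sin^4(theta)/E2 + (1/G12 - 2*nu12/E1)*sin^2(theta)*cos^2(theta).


cos^4(30) = 0.5625, sin^4(30) = 0.0625, sin^2(30)*cos^2(30) = 0.1875
1/G12 - 2*nu12/E1 = 1/7 - 2*0.28/120 = 0.13819 GPa^-1
1/Ex = 0.5625/120 + 0.0625/10 + 0.13819*0.1875 = 0.0368482 GPa^-1
Ex = 27.14 GPa

27.14 GPa


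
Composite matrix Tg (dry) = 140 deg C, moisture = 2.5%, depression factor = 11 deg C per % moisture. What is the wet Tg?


Tg_wet = Tg_dry - k*moisture = 140 - 11*2.5 = 112.5 deg C

112.5 deg C


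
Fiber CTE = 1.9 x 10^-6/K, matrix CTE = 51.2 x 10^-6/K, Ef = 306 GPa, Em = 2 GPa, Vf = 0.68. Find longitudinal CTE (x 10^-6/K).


E1 = Ef*Vf + Em*(1-Vf) = 208.72
alpha_1 = (alpha_f*Ef*Vf + alpha_m*Em*(1-Vf))/E1 = 2.05 x 10^-6/K

2.05 x 10^-6/K


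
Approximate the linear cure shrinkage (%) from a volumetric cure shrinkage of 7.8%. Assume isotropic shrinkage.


Linear shrinkage ≈ vol_shrink/3 = 7.8/3 = 2.6%

2.6%


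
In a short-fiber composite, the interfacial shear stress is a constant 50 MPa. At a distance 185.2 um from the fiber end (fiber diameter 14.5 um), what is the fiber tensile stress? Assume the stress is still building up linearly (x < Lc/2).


Force balance: sigma_f * (pi*d^2/4) = tau * (pi*d) * x  ->  sigma_f = 4 * tau * x / d
sigma_f = 4 * 50 * 185.2 / 14.5 = 2554.5 MPa

2554.5 MPa


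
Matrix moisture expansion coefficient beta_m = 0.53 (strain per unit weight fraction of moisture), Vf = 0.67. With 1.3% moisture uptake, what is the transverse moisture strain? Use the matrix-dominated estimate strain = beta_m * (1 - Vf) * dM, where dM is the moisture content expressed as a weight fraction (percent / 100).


dM = 1.3/100 = 0.013
strain = beta_m * (1-Vf) * dM = 0.53 * 0.33 * 0.013 = 0.0022737

0.0022737


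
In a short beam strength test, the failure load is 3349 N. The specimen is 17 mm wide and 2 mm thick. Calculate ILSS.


ILSS = 3F/(4bh) = 3*3349/(4*17*2) = 73.88 MPa

73.88 MPa


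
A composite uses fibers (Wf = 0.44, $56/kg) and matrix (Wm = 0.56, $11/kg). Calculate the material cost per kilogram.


Cost = cost_f*Wf + cost_m*Wm = 56*0.44 + 11*0.56 = $30.8/kg

$30.8/kg


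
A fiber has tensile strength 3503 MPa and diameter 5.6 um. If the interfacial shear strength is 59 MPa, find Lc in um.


Lc = sigma_f * d / (2 * tau_i) = 3503 * 5.6 / (2 * 59) = 166.2 um

166.2 um


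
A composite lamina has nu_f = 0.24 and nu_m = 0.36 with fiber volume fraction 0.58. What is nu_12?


nu_12 = nu_f*Vf + nu_m*(1-Vf) = 0.24*0.58 + 0.36*0.42 = 0.2904

0.2904


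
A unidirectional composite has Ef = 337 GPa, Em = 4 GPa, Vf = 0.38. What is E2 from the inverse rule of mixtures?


1/E2 = Vf/Ef + (1-Vf)/Em = 0.38/337 + 0.62/4
E2 = 6.41 GPa

6.41 GPa


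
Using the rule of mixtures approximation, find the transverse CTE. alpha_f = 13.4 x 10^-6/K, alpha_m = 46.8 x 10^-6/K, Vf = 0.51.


alpha_2 = alpha_f*Vf + alpha_m*(1-Vf) = 13.4*0.51 + 46.8*0.49 = 29.8 x 10^-6/K

29.8 x 10^-6/K


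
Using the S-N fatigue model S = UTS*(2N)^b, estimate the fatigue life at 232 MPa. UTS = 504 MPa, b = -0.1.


N = 0.5 * (S/UTS)^(1/b) = 0.5 * (232/504)^(1/-0.1) = 1170.5650 cycles

1170.5650 cycles


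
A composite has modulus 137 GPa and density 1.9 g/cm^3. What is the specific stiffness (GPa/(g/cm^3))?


Specific stiffness = E/rho = 137/1.9 = 72.1 GPa/(g/cm^3)

72.1 GPa/(g/cm^3)


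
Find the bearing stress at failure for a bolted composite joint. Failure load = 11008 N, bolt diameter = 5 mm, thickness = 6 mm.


sigma_br = F/(d*h) = 11008/(5*6) = 366.9 MPa

366.9 MPa


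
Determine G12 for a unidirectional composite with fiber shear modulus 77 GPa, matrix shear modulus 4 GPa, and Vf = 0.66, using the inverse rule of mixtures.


1/G12 = Vf/Gf + (1-Vf)/Gm = 0.66/77 + 0.34/4
G12 = 10.69 GPa

10.69 GPa


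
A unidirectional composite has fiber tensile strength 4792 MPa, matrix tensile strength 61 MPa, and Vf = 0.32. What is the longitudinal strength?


sigma_1 = sigma_f*Vf + sigma_m*(1-Vf) = 4792*0.32 + 61*0.68 = 1574.9 MPa

1574.9 MPa


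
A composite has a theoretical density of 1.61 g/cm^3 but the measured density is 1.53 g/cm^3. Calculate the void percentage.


Void% = (rho_theo - rho_actual)/rho_theo * 100 = (1.61 - 1.53)/1.61 * 100 = 4.97%

4.97%


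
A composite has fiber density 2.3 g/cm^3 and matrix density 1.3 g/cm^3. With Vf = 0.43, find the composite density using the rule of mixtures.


rho_c = rho_f*Vf + rho_m*(1-Vf) = 2.3*0.43 + 1.3*0.57 = 1.73 g/cm^3

1.73 g/cm^3


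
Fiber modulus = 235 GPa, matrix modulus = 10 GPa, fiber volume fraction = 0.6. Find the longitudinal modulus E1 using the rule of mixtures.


E1 = Ef*Vf + Em*(1-Vf) = 235*0.6 + 10*0.4 = 145.0 GPa

145.0 GPa


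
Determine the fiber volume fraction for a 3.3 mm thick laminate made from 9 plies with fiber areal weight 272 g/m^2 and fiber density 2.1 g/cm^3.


Vf = n * FAW / (rho_f * h * 1000) = 9 * 272 / (2.1 * 3.3 * 1000) = 0.3532

0.3532


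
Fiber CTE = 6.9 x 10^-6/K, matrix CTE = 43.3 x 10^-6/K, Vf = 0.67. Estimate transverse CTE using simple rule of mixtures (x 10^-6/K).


alpha_2 = alpha_f*Vf + alpha_m*(1-Vf) = 6.9*0.67 + 43.3*0.33 = 18.9 x 10^-6/K

18.9 x 10^-6/K


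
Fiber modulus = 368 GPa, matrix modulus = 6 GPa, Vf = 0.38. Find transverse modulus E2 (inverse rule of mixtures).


1/E2 = Vf/Ef + (1-Vf)/Em = 0.38/368 + 0.62/6
E2 = 9.58 GPa

9.58 GPa


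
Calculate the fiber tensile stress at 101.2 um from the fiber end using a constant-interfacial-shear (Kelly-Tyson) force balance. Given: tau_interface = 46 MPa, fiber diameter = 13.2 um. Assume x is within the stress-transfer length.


Force balance: sigma_f * (pi*d^2/4) = tau * (pi*d) * x  ->  sigma_f = 4 * tau * x / d
sigma_f = 4 * 46 * 101.2 / 13.2 = 1410.7 MPa

1410.7 MPa


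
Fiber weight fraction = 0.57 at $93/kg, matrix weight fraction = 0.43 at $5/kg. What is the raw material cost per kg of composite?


Cost = cost_f*Wf + cost_m*Wm = 93*0.57 + 5*0.43 = $55.16/kg

$55.16/kg


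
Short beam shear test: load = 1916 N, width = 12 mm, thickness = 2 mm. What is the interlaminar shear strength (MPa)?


ILSS = 3F/(4bh) = 3*1916/(4*12*2) = 59.88 MPa

59.88 MPa
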